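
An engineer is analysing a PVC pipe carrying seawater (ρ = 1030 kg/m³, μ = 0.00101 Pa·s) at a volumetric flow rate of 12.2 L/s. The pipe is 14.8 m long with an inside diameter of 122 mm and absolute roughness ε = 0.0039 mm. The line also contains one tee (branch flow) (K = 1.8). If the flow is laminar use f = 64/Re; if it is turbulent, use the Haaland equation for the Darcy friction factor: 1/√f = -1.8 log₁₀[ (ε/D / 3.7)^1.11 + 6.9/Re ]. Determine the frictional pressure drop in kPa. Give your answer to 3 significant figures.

Q = 12.2 L/s = 12.2/1000 = 0.0122 m³/s.
Cross-sectional area A = πD²/4 = π(0.122)²/4 = 0.01169 m²; mean velocity V = Q/A = 0.0122/0.01169 = 1.044 m/s.
Reynolds number Re = ρVD/μ = 1030 · 1.044 · 0.122 / 0.00101 = 1.298e+05.
Re > 4000 → turbulent. Relative roughness ε/D = 3.9e-06/0.122 = 3.2e-05. Haaland: 1/√f = -1.8 log₁₀[(3.2e-05/3.7)^1.11 + 6.9/1.298e+05] = -1.8 log₁₀[2.4e-06 + 5.31e-05] = 7.66, so f = 0.01704.
Total minor-loss coefficient ΣK = 1·1.8 = 1.8.
ΔP = [f·L/D + ΣK]·(ρV²/2) = [0.01704·14.8/0.122 + 1.8]·(1030·1.044²/2) = [2.068 + 1.8]·560.9 = 2169 Pa.
ΔP = 2169 Pa = 2.17 kPa.

ΔP ≈ 2.17 kPa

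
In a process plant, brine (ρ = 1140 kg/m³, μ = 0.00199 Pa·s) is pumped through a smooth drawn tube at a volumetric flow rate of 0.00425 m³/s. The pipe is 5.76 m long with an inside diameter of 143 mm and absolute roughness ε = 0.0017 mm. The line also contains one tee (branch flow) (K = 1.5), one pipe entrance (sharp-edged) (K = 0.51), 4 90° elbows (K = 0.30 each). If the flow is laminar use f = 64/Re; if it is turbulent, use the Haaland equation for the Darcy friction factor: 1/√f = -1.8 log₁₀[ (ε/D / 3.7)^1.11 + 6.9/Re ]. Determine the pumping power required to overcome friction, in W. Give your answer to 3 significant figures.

Cross-sectional area A = πD²/4 = π(0.143)²/4 = 0.01606 m²; mean velocity V = Q/A = 0.00425/0.01606 = 0.2646 m/s.
Reynolds number Re = ρVD/μ = 1140 · 0.2646 · 0.143 / 0.00199 = 2.168e+04.
Re > 4000 → turbulent. Relative roughness ε/D = 1.7e-06/0.143 = 1.19e-05. Haaland: 1/√f = -1.8 log₁₀[(1.19e-05/3.7)^1.11 + 6.9/2.168e+04] = -1.8 log₁₀[7.99e-07 + 0.000318] = 6.293, so f = 0.02525.
Total minor-loss coefficient ΣK = 1·1.5 + 1·0.51 + 4·0.3 = 3.21.
ΔP = [f·L/D + ΣK]·(ρV²/2) = [0.02525·5.76/0.143 + 3.21]·(1140·0.2646²/2) = [1.017 + 3.21]·39.91 = 168.7 Pa.
Pumping power P = QΔP = 0.00425·168.7 = 0.7171 W = 0.717 W.

P ≈ 0.717 W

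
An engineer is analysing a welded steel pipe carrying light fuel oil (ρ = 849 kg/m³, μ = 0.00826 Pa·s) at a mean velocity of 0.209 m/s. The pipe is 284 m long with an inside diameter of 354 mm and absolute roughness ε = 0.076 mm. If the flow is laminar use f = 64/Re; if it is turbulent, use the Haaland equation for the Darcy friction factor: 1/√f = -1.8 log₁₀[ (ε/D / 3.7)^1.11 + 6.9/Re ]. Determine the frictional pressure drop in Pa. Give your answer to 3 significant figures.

ΔP ≈ 499 Pa

Reynolds number Re = ρVD/μ = 849 · 0.209 · 0.354 / 0.00826 = 7605.
Re > 4000 → turbulent. Relative roughness ε/D = 7.6e-05/0.354 = 0.000215. Haaland: 1/√f = -1.8 log₁₀[(0.000215/3.7)^1.11 + 6.9/7605] = -1.8 log₁₀[1.98e-05 + 0.000907] = 5.459, so f = 0.03356.
Darcy-Weisbach: ΔP = f(L/D)(ρV²/2) = 0.03356·(284/0.354)·(849·0.209²/2) = 0.03356·802.3·18.54 = 499.2 Pa.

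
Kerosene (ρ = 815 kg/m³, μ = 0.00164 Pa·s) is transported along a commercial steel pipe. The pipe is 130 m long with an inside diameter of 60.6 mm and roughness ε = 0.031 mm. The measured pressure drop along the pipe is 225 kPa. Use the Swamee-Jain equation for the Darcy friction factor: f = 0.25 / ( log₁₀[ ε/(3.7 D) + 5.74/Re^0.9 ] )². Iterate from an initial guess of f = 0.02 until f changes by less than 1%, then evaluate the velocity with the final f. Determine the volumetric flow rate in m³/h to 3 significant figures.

Q ≈ 37.0 m³/h

Rearranging Darcy-Weisbach: V = √(2·ΔP·D/(f·L·ρ)). With ε/D = 3.1e-05/0.0606 = 0.000512, iterate starting from f = 0.02:
  f = 0.02 → V = √(2·2.25e+05·0.0606/(0.02·130·815)) = 3.587 m/s; Re = ρVD/μ = 1.08e+05; f → 0.02027
  f = 0.02027 → V = 3.564 m/s; Re = 1.073e+05; f → 0.02028
Converged (Δf/f < 1%). With the final f = 0.02028: V = √(2·2.25e+05·0.0606/(0.02028·130·815)) = 3.562 m/s.
Q = V·A = 3.562·(π/4·0.0606²) = 0.01027 m³/s = 37.0 m³/h.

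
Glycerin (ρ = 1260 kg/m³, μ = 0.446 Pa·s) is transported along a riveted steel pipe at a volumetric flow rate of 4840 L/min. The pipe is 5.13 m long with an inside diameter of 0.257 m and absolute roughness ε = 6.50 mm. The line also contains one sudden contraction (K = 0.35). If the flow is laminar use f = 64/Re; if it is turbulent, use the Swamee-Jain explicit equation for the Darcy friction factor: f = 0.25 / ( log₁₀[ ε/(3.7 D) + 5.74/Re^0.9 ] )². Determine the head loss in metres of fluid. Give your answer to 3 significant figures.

Q = 4840 L/min = 4840/60000 = 0.08067 m³/s.
Cross-sectional area A = πD²/4 = π(0.257)²/4 = 0.05187 m²; mean velocity V = Q/A = 0.08067/0.05187 = 1.555 m/s.
Reynolds number Re = ρVD/μ = 1260 · 1.555 · 0.257 / 0.446 = 1129.
Re < 2300 → laminar flow, so f = 64/Re = 64/1129 = 0.05669 (the turbulent correlation is not needed).
Total minor-loss coefficient ΣK = 1·0.35 = 0.35.
ΔP = [f·L/D + ΣK]·(ρV²/2) = [0.05669·5.13/0.257 + 0.35]·(1260·1.555²/2) = [1.132 + 0.35]·1523 = 2257 Pa.
Head loss h_f = ΔP/(ρg) = 2257/(1260·9.81) = 0.183 m.

h_f ≈ 0.183 m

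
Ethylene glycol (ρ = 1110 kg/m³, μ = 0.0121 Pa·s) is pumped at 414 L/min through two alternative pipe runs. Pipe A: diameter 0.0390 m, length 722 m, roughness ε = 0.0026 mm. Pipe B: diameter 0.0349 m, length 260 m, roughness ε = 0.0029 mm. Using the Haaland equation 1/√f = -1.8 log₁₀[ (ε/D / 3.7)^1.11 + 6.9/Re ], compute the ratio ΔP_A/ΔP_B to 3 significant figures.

Pipe A: V = Q/A = 0.0069/0.001195 = 5.776 m/s; Re = 2.066e+04; ε/D = 6.67e-05; Haaland → f = 0.02564; ΔP_A = f(L/D)(ρV²/2) = 8.79e+06 Pa.
Pipe B: V = Q/A = 0.0069/0.0009566 = 7.213 m/s; Re = 2.309e+04; ε/D = 8.31e-05; Haaland → f = 0.02499; ΔP_B = f(L/D)(ρV²/2) = 5.375e+06 Pa.
ΔP_A/ΔP_B = 8.79e+06/5.375e+06 = 1.64.

ΔP_A/ΔP_B ≈ 1.64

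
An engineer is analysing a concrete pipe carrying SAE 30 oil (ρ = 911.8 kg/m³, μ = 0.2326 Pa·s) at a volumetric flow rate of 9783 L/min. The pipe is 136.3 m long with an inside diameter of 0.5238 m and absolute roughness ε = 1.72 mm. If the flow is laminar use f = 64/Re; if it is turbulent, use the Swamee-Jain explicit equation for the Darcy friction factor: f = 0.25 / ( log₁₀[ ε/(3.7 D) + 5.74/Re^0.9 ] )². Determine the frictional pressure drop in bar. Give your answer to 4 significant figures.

Q = 9783 L/min = 9783/60000 = 0.1631 m³/s.
Cross-sectional area A = πD²/4 = π(0.5238)²/4 = 0.2155 m²; mean velocity V = Q/A = 0.1631/0.2155 = 0.7567 m/s.
Reynolds number Re = ρVD/μ = 911.8 · 0.7567 · 0.5238 / 0.233 = 1554.
Re < 2300 → laminar flow, so f = 64/Re = 64/1554 = 0.04119 (the turbulent correlation is not needed).
Darcy-Weisbach: ΔP = f(L/D)(ρV²/2) = 0.04119·(136.3/0.5238)·(911.8·0.7567²/2) = 0.04119·260.2·261 = 2798 Pa.
ΔP = 2798 Pa = 0.02798 bar.

ΔP ≈ 0.02798 bar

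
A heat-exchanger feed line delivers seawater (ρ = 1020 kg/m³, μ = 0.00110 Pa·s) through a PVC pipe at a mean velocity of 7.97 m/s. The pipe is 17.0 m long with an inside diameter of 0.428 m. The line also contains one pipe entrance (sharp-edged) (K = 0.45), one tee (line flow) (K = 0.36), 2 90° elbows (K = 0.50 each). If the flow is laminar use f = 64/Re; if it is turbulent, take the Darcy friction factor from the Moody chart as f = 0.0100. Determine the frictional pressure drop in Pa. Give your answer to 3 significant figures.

ΔP ≈ 71500 Pa

Reynolds number Re = ρVD/μ = 1020 · 7.97 · 0.428 / 0.0011 = 3.163e+06.
Re > 4000 → turbulent; use the Moody-chart value f = 0.0100.
Total minor-loss coefficient ΣK = 1·0.45 + 1·0.36 + 2·0.5 = 1.81.
ΔP = [f·L/D + ΣK]·(ρV²/2) = [0.01·17/0.428 + 1.81]·(1020·7.97²/2) = [0.3972 + 1.81]·3.24e+04 = 7.15e+04 Pa.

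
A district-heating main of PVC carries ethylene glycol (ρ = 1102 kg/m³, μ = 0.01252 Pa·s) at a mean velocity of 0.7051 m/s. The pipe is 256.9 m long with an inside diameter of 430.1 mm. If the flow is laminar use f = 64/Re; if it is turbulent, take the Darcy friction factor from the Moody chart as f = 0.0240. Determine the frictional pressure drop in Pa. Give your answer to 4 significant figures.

ΔP ≈ 3927 Pa

Reynolds number Re = ρVD/μ = 1102 · 0.7051 · 0.4301 / 0.0125 = 2.669e+04.
Re > 4000 → turbulent; use the Moody-chart value f = 0.0240.
Darcy-Weisbach: ΔP = f(L/D)(ρV²/2) = 0.024·(256.9/0.4301)·(1102·0.7051²/2) = 0.024·597.3·273.9 = 3927 Pa.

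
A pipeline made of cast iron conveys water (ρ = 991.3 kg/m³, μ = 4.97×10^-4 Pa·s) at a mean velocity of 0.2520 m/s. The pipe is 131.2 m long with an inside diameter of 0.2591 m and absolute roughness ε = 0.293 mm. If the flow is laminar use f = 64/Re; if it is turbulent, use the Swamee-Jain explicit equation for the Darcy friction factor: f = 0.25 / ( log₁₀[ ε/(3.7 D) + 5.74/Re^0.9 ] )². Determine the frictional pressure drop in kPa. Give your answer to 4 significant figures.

Reynolds number Re = ρVD/μ = 991.3 · 0.252 · 0.2591 / 0.000497 = 1.302e+05.
Re > 4000 → turbulent. Relative roughness ε/D = 0.000293/0.2591 = 0.00113. Swamee-Jain: f = 0.25/(log₁₀[0.00113/3.7 + 5.74/1.302e+05^0.9])² = 0.25/(log₁₀[0.000306 + 0.000143])² = 0.25/(-3.348)² = 0.0223.
Darcy-Weisbach: ΔP = f(L/D)(ρV²/2) = 0.0223·(131.2/0.2591)·(991.3·0.252²/2) = 0.0223·506.4·31.48 = 355.5 Pa.
ΔP = 355.5 Pa = 0.3555 kPa.

ΔP ≈ 0.3555 kPa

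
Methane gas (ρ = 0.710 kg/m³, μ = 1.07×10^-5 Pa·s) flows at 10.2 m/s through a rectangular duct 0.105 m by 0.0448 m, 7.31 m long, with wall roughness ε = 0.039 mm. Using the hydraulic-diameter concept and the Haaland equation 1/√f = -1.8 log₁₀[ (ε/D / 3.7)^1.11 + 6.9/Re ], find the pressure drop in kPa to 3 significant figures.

ΔP ≈ 0.0999 kPa

Hydraulic diameter D_h = 4A/P = 4·(0.105·0.0448)/(2·(0.105+0.0448)) = 0.01882/0.2996 = 0.0628 m.
Re = ρVD_h/μ = 0.71·10.2·0.0628/1.07e-05 = 4.251e+04.
ε/D_h = 3.9e-05/0.0628 = 0.000621; Haaland gives 1/√f = -1.8 log₁₀[6.45e-05+0.000162] = 6.56, so f = 0.02324.
ΔP = f(L/D_h)(ρV²/2) = 0.02324·7.31/0.0628·36.93 = 99.91 Pa.
ΔP = 0.0999 kPa.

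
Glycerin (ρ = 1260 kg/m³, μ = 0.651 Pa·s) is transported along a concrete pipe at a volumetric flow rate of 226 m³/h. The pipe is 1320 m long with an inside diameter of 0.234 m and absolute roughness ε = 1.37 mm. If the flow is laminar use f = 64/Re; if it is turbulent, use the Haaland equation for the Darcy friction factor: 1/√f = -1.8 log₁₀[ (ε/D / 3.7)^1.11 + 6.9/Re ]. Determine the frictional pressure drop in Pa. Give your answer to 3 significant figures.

Q = 226 m³/h = 226/3600 = 0.06278 m³/s.
Cross-sectional area A = πD²/4 = π(0.234)²/4 = 0.04301 m²; mean velocity V = Q/A = 0.06278/0.04301 = 1.46 m/s.
Reynolds number Re = ρVD/μ = 1260 · 1.46 · 0.234 / 0.651 = 661.1.
Re < 2300 → laminar flow, so f = 64/Re = 64/661.1 = 0.0968 (the turbulent correlation is not needed).
Darcy-Weisbach: ΔP = f(L/D)(ρV²/2) = 0.0968·(1320/0.234)·(1260·1.46²/2) = 0.0968·5641·1342 = 7.331e+05 Pa.

ΔP ≈ 733000 Pa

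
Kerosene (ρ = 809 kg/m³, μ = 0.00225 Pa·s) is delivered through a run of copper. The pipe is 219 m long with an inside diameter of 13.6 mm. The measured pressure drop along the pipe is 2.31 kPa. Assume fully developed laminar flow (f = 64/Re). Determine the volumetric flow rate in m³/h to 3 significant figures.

Q ≈ 0.0142 m³/h

For laminar flow, f = 64/Re with Re = ρVD/μ, so Darcy-Weisbach reduces to ΔP = 32μLV/D². Solving for V: V = ΔP·D²/(32μL) = 2310·(0.0136)²/(32·0.00225·219) = 0.0271 m/s.
Check: Re = ρVD/μ = 809·0.0271·0.0136/0.00225 = 132.5 < 2300, so the laminar assumption holds.
Q = V·A = 0.0271·(π/4·0.0136²) = 3.936e-06 m³/s = 0.0142 m³/h.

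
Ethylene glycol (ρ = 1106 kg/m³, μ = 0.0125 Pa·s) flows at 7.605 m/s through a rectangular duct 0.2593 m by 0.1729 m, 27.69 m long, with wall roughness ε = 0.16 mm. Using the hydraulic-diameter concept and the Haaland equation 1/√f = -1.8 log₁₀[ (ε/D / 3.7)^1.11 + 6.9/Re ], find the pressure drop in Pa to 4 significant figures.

Hydraulic diameter D_h = 4A/P = 4·(0.2593·0.1729)/(2·(0.2593+0.1729)) = 0.1793/0.8644 = 0.2075 m.
Re = ρVD_h/μ = 1106·7.605·0.2075/0.0125 = 1.396e+05.
ε/D_h = 0.00016/0.2075 = 0.000771; Haaland gives 1/√f = -1.8 log₁₀[8.2e-05+4.94e-05] = 6.986, so f = 0.02049.
ΔP = f(L/D_h)(ρV²/2) = 0.02049·27.69/0.2075·3.198e+04 = 8.747e+04 Pa.

ΔP ≈ 87470 Pa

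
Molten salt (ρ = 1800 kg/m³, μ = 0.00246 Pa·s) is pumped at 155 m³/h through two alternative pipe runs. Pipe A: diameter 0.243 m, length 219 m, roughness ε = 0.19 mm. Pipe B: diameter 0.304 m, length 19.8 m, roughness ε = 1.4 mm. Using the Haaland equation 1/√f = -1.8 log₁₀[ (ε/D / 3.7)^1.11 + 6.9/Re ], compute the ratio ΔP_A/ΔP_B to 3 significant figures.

Pipe A: V = Q/A = 0.04306/0.04638 = 0.9284 m/s; Re = 1.651e+05; ε/D = 0.000782; Haaland → f = 0.02026; ΔP_A = f(L/D)(ρV²/2) = 1.417e+04 Pa.
Pipe B: V = Q/A = 0.04306/0.07258 = 0.5932 m/s; Re = 1.319e+05; ε/D = 0.00461; Haaland → f = 0.03037; ΔP_B = f(L/D)(ρV²/2) = 626.4 Pa.
ΔP_A/ΔP_B = 1.417e+04/626.4 = 22.6.

ΔP_A/ΔP_B ≈ 22.6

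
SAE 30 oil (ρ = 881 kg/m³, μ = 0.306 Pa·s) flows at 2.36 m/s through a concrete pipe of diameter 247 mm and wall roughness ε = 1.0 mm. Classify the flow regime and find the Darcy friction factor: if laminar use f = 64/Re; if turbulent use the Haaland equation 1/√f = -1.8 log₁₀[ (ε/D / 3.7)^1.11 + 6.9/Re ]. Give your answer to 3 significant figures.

Re = ρVD/μ = 881·2.36·0.247/0.306 = 1678.
Re < 2300 → laminar, so f = 64/Re = 0.03813 (roughness is irrelevant in laminar flow).

f ≈ 0.0381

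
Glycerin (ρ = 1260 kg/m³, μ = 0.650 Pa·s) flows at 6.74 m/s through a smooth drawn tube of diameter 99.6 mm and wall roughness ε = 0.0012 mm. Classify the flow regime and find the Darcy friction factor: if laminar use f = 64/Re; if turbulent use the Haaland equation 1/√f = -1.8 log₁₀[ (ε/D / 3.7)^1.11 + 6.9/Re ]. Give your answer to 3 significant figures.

Re = ρVD/μ = 1260·6.74·0.0996/0.65 = 1301.
Re < 2300 → laminar, so f = 64/Re = 0.04918 (roughness is irrelevant in laminar flow).

f ≈ 0.0492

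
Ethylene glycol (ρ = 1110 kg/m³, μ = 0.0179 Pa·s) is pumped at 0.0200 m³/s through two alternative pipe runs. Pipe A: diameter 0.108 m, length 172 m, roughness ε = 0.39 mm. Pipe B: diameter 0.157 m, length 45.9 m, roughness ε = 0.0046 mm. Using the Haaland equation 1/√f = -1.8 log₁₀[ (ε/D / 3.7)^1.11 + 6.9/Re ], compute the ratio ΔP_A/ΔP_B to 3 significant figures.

ΔP_A/ΔP_B ≈ 26.4

Pipe A: V = Q/A = 0.02/0.009161 = 2.183 m/s; Re = 1.462e+04; ε/D = 0.00361; Haaland → f = 0.03356; ΔP_A = f(L/D)(ρV²/2) = 1.414e+05 Pa.
Pipe B: V = Q/A = 0.02/0.01936 = 1.033 m/s; Re = 1.006e+04; ε/D = 2.93e-05; Haaland → f = 0.03086; ΔP_B = f(L/D)(ρV²/2) = 5345 Pa.
ΔP_A/ΔP_B = 1.414e+05/5345 = 26.4.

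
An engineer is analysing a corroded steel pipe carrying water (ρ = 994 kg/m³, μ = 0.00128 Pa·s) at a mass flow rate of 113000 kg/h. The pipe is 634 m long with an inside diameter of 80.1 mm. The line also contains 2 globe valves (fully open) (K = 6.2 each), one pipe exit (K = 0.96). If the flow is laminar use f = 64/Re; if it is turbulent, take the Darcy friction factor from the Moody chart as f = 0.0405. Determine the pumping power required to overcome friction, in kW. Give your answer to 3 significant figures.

P ≈ 206 kW

ṁ = 113000 kg/h = 113000/3600 = 31.39 kg/s.
A = πD²/4 = π(0.0801)²/4 = 0.005039 m²; mean velocity V = ṁ/(ρA) = 31.39/(994 · 0.005039) = 6.267 m/s.
Reynolds number Re = ρVD/μ = 994 · 6.267 · 0.0801 / 0.00128 = 3.898e+05.
Re > 4000 → turbulent; use the Moody-chart value f = 0.0405.
Total minor-loss coefficient ΣK = 2·6.2 + 1·0.96 = 13.4.
ΔP = [f·L/D + ΣK]·(ρV²/2) = [0.0405·634/0.0801 + 13.4]·(994·6.267²/2) = [320.6 + 13.4]·1.952e+04 = 6.517e+06 Pa.
Q = ṁ/ρ = 31.39/994 = 0.03158 m³/s.
Pumping power P = QΔP = 0.03158·6.517e+06 = 205800 W = 206 kW.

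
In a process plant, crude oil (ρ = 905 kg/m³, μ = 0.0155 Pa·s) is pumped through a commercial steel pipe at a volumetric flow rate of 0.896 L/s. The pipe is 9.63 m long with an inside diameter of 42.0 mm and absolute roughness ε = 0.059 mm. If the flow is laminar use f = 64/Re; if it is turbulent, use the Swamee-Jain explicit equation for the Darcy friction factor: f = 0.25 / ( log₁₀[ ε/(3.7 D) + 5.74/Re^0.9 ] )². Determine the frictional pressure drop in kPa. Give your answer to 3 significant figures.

ΔP ≈ 1.75 kPa

Q = 0.896 L/s = 0.896/1000 = 0.000896 m³/s.
Cross-sectional area A = πD²/4 = π(0.042)²/4 = 0.001385 m²; mean velocity V = Q/A = 0.000896/0.001385 = 0.6467 m/s.
Reynolds number Re = ρVD/μ = 905 · 0.6467 · 0.042 / 0.0155 = 1586.
Re < 2300 → laminar flow, so f = 64/Re = 64/1586 = 0.04035 (the turbulent correlation is not needed).
Darcy-Weisbach: ΔP = f(L/D)(ρV²/2) = 0.04035·(9.63/0.042)·(905·0.6467²/2) = 0.04035·229.3·189.3 = 1751 Pa.
ΔP = 1751 Pa = 1.75 kPa.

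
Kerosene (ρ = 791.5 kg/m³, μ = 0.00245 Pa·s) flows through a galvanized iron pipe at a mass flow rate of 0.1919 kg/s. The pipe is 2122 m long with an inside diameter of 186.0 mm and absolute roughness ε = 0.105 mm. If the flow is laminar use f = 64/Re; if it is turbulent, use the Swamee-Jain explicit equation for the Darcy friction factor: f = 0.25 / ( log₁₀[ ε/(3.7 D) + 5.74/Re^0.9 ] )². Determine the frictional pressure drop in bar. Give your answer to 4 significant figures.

ΔP ≈ 4.291×10^-4 bar

A = πD²/4 = π(0.186)²/4 = 0.02717 m²; mean velocity V = ṁ/(ρA) = 0.1919/(791.5 · 0.02717) = 0.008923 m/s.
Reynolds number Re = ρVD/μ = 791.5 · 0.008923 · 0.186 / 0.00245 = 536.2.
Re < 2300 → laminar flow, so f = 64/Re = 64/536.2 = 0.1194 (the turbulent correlation is not needed).
Darcy-Weisbach: ΔP = f(L/D)(ρV²/2) = 0.1194·(2122/0.186)·(791.5·0.008923²/2) = 0.1194·1.141e+04·0.03151 = 42.91 Pa.
ΔP = 42.91 Pa = 4.291×10^-4 bar.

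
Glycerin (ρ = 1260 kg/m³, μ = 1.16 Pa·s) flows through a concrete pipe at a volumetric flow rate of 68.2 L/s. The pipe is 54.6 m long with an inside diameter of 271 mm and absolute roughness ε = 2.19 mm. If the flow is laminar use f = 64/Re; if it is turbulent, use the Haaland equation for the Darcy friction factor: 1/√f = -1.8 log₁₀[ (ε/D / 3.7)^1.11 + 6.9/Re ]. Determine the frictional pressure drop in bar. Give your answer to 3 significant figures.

Q = 68.2 L/s = 68.2/1000 = 0.0682 m³/s.
Cross-sectional area A = πD²/4 = π(0.271)²/4 = 0.05768 m²; mean velocity V = Q/A = 0.0682/0.05768 = 1.182 m/s.
Reynolds number Re = ρVD/μ = 1260 · 1.182 · 0.271 / 1.16 = 348.
Re < 2300 → laminar flow, so f = 64/Re = 64/348 = 0.1839 (the turbulent correlation is not needed).
Darcy-Weisbach: ΔP = f(L/D)(ρV²/2) = 0.1839·(54.6/0.271)·(1260·1.182²/2) = 0.1839·201.5·880.7 = 3.263e+04 Pa.
ΔP = 3.263e+04 Pa = 0.326 bar.

ΔP ≈ 0.326 bar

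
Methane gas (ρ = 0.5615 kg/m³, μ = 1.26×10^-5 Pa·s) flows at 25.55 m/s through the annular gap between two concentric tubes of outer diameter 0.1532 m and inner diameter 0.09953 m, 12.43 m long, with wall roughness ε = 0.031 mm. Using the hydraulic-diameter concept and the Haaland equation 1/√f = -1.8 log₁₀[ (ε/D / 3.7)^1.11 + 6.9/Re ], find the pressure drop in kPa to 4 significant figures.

ΔP ≈ 0.9250 kPa

Hydraulic diameter D_h = 4A/P = D_o - D_i = 0.1532 - 0.09953 = 0.05367 m.
Re = ρVD_h/μ = 0.5615·25.55·0.05367/1.26e-05 = 6.111e+04.
ε/D_h = 3.1e-05/0.05367 = 0.000578; Haaland gives 1/√f = -1.8 log₁₀[5.95e-05+0.000113] = 6.774, so f = 0.02179.
ΔP = f(L/D_h)(ρV²/2) = 0.02179·12.43/0.05367·183.3 = 925 Pa.
ΔP = 0.9250 kPa.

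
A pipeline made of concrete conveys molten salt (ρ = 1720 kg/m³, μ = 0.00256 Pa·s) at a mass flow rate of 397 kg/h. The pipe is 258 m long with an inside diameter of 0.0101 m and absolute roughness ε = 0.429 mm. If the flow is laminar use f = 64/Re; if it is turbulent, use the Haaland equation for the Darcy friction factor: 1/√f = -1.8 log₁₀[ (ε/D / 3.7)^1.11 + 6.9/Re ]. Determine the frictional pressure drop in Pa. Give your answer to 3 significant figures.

ṁ = 397 kg/h = 397/3600 = 0.1103 kg/s.
A = πD²/4 = π(0.0101)²/4 = 8.012e-05 m²; mean velocity V = ṁ/(ρA) = 0.1103/(1720 · 8.012e-05) = 0.8003 m/s.
Reynolds number Re = ρVD/μ = 1720 · 0.8003 · 0.0101 / 0.00256 = 5430.
Re > 4000 → turbulent. Relative roughness ε/D = 0.000429/0.0101 = 0.0425. Haaland: 1/√f = -1.8 log₁₀[(0.0425/3.7)^1.11 + 6.9/5430] = -1.8 log₁₀[0.00702 + 0.00127] = 3.746, so f = 0.07125.
Darcy-Weisbach: ΔP = f(L/D)(ρV²/2) = 0.07125·(258/0.0101)·(1720·0.8003²/2) = 0.07125·2.554e+04·550.7 = 1.002e+06 Pa.

ΔP ≈ 1.00×10^6 Pa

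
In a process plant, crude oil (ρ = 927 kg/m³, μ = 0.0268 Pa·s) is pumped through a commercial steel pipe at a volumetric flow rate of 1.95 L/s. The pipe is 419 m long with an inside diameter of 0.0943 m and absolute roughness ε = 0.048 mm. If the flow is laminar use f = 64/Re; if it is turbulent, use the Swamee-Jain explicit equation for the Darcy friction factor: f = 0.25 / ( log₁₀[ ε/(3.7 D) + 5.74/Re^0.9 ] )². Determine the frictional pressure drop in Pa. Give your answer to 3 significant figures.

ΔP ≈ 11300 Pa

Q = 1.95 L/s = 1.95/1000 = 0.00195 m³/s.
Cross-sectional area A = πD²/4 = π(0.0943)²/4 = 0.006984 m²; mean velocity V = Q/A = 0.00195/0.006984 = 0.2792 m/s.
Reynolds number Re = ρVD/μ = 927 · 0.2792 · 0.0943 / 0.0268 = 910.7.
Re < 2300 → laminar flow, so f = 64/Re = 64/910.7 = 0.07028 (the turbulent correlation is not needed).
Darcy-Weisbach: ΔP = f(L/D)(ρV²/2) = 0.07028·(419/0.0943)·(927·0.2792²/2) = 0.07028·4443·36.13 = 1.128e+04 Pa.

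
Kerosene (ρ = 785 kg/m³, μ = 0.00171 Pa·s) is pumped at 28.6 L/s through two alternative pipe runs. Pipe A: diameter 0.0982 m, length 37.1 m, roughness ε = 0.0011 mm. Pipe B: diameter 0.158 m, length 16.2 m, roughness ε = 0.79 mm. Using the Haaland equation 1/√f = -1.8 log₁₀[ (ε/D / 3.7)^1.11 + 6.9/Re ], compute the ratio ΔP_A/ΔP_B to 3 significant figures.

ΔP_A/ΔP_B ≈ 12.7

Pipe A: V = Q/A = 0.0286/0.007574 = 3.776 m/s; Re = 1.702e+05; ε/D = 1.12e-05; Haaland → f = 0.01606; ΔP_A = f(L/D)(ρV²/2) = 3.395e+04 Pa.
Pipe B: V = Q/A = 0.0286/0.01961 = 1.459 m/s; Re = 1.058e+05; ε/D = 0.005; Haaland → f = 0.03123; ΔP_B = f(L/D)(ρV²/2) = 2674 Pa.
ΔP_A/ΔP_B = 3.395e+04/2674 = 12.7.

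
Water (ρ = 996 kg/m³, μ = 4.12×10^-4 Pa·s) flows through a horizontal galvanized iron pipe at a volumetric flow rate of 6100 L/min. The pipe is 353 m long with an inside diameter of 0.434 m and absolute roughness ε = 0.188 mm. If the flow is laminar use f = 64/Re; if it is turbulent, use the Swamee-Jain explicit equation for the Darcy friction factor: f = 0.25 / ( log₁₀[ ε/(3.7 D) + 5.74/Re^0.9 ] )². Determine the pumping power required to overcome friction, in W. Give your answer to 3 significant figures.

Q = 6100 L/min = 6100/60000 = 0.1017 m³/s.
Cross-sectional area A = πD²/4 = π(0.434)²/4 = 0.1479 m²; mean velocity V = Q/A = 0.1017/0.1479 = 0.6872 m/s.
Reynolds number Re = ρVD/μ = 996 · 0.6872 · 0.434 / 0.000412 = 7.21e+05.
Re > 4000 → turbulent. Relative roughness ε/D = 0.000188/0.434 = 0.000433. Swamee-Jain: f = 0.25/(log₁₀[0.000433/3.7 + 5.74/7.21e+05^0.9])² = 0.25/(log₁₀[0.000117 + 3.07e-05])² = 0.25/(-3.83)² = 0.01704.
Darcy-Weisbach: ΔP = f(L/D)(ρV²/2) = 0.01704·(353/0.434)·(996·0.6872²/2) = 0.01704·813.4·235.2 = 3260 Pa.
Pumping power P = QΔP = 0.1017·3260 = 331.4 W = 331 W.

P ≈ 331 W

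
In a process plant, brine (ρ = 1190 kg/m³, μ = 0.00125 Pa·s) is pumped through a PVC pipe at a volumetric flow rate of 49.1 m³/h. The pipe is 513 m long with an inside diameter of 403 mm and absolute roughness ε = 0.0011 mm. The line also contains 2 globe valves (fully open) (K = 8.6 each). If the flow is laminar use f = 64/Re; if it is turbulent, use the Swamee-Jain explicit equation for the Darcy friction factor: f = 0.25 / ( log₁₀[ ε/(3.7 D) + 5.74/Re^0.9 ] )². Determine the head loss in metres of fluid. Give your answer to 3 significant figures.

Q = 49.1 m³/h = 49.1/3600 = 0.01364 m³/s.
Cross-sectional area A = πD²/4 = π(0.403)²/4 = 0.1276 m²; mean velocity V = Q/A = 0.01364/0.1276 = 0.1069 m/s.
Reynolds number Re = ρVD/μ = 1190 · 0.1069 · 0.403 / 0.00125 = 4.102e+04.
Re > 4000 → turbulent. Relative roughness ε/D = 1.1e-06/0.403 = 2.73e-06. Swamee-Jain: f = 0.25/(log₁₀[2.73e-06/3.7 + 5.74/4.102e+04^0.9])² = 0.25/(log₁₀[7.38e-07 + 0.000405])² = 0.25/(-3.392)² = 0.02173.
Total minor-loss coefficient ΣK = 2·8.6 = 17.2.
ΔP = [f·L/D + ΣK]·(ρV²/2) = [0.02173·513/0.403 + 17.2]·(1190·0.1069²/2) = [27.66 + 17.2]·6.803 = 305.2 Pa.
Head loss h_f = ΔP/(ρg) = 305.2/(1190·9.81) = 0.0261 m.

h_f ≈ 0.0261 m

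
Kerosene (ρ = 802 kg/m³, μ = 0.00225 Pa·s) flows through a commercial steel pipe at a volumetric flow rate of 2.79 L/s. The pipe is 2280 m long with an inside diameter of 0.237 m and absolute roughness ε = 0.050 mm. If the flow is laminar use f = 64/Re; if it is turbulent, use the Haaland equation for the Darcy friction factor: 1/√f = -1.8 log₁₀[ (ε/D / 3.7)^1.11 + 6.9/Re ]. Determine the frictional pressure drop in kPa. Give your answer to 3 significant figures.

ΔP ≈ 0.573 kPa

Q = 2.79 L/s = 2.79/1000 = 0.00279 m³/s.
Cross-sectional area A = πD²/4 = π(0.237)²/4 = 0.04412 m²; mean velocity V = Q/A = 0.00279/0.04412 = 0.06324 m/s.
Reynolds number Re = ρVD/μ = 802 · 0.06324 · 0.237 / 0.00225 = 5343.
Re > 4000 → turbulent. Relative roughness ε/D = 5e-05/0.237 = 0.000211. Haaland: 1/√f = -1.8 log₁₀[(0.000211/3.7)^1.11 + 6.9/5343] = -1.8 log₁₀[1.95e-05 + 0.00129] = 5.188, so f = 0.03715.
Darcy-Weisbach: ΔP = f(L/D)(ρV²/2) = 0.03715·(2280/0.237)·(802·0.06324²/2) = 0.03715·9620·1.604 = 573.2 Pa.
ΔP = 573.2 Pa = 0.573 kPa.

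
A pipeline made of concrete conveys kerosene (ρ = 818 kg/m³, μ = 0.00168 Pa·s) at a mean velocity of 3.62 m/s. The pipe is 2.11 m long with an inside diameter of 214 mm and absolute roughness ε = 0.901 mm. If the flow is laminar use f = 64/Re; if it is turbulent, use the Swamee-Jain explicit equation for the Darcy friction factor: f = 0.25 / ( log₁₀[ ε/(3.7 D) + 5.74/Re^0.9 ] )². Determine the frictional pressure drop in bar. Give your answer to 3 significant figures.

Reynolds number Re = ρVD/μ = 818 · 3.62 · 0.214 / 0.00168 = 3.772e+05.
Re > 4000 → turbulent. Relative roughness ε/D = 0.000901/0.214 = 0.00421. Swamee-Jain: f = 0.25/(log₁₀[0.00421/3.7 + 5.74/3.772e+05^0.9])² = 0.25/(log₁₀[0.00114 + 5.5e-05])² = 0.25/(-2.923)² = 0.02925.
Darcy-Weisbach: ΔP = f(L/D)(ρV²/2) = 0.02925·(2.11/0.214)·(818·3.62²/2) = 0.02925·9.86·5360 = 1546 Pa.
ΔP = 1546 Pa = 0.0155 bar.

ΔP ≈ 0.0155 bar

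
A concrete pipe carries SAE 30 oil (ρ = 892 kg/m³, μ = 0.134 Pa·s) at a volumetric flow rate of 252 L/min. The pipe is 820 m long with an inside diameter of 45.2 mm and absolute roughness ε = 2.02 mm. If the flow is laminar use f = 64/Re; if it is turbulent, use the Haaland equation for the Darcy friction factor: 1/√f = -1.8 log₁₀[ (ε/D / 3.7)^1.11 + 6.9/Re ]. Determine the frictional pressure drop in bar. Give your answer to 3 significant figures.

ΔP ≈ 45.0 bar

Q = 252 L/min = 252/60000 = 0.0042 m³/s.
Cross-sectional area A = πD²/4 = π(0.0452)²/4 = 0.001605 m²; mean velocity V = Q/A = 0.0042/0.001605 = 2.617 m/s.
Reynolds number Re = ρVD/μ = 892 · 2.617 · 0.0452 / 0.134 = 787.6.
Re < 2300 → laminar flow, so f = 64/Re = 64/787.6 = 0.08126 (the turbulent correlation is not needed).
Darcy-Weisbach: ΔP = f(L/D)(ρV²/2) = 0.08126·(820/0.0452)·(892·2.617²/2) = 0.08126·1.814e+04·3056 = 4.505e+06 Pa.
ΔP = 4.505e+06 Pa = 45.0 bar.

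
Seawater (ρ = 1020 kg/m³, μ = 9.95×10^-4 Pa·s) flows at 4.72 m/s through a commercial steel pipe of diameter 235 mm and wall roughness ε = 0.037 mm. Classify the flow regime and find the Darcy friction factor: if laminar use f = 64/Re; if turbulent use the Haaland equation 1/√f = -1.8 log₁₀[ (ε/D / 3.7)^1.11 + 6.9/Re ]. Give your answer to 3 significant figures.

Re = ρVD/μ = 1020·4.72·0.235/0.000995 = 1.137e+06.
Re > 4000 → turbulent. ε/D = 3.7e-05/0.235 = 0.000157; Haaland: 1/√f = -1.8 log₁₀[1.41e-05 + 6.07e-06] = 8.453, so f = 0.014.

f ≈ 0.0140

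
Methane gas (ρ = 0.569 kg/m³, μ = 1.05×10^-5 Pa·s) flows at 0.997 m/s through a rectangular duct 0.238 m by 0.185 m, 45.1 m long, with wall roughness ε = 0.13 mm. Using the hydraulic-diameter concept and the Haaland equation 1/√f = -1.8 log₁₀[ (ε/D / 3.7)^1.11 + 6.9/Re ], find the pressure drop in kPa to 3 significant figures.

Hydraulic diameter D_h = 4A/P = 4·(0.238·0.185)/(2·(0.238+0.185)) = 0.1761/0.846 = 0.2082 m.
Re = ρVD_h/μ = 0.569·0.997·0.2082/1.05e-05 = 1.125e+04.
ε/D_h = 0.00013/0.2082 = 0.000624; Haaland gives 1/√f = -1.8 log₁₀[6.49e-05+0.000613] = 5.703, so f = 0.03074.
ΔP = f(L/D_h)(ρV²/2) = 0.03074·45.1/0.2082·0.2828 = 1.883 Pa.
ΔP = 0.00188 kPa.

ΔP ≈ 0.00188 kPa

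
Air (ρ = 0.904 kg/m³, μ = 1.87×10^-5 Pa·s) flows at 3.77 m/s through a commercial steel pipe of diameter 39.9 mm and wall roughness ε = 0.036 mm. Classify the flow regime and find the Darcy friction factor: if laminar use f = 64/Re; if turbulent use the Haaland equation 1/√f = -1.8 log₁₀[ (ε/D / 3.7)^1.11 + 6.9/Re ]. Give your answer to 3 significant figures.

Re = ρVD/μ = 0.904·3.77·0.0399/1.87e-05 = 7272.
Re > 4000 → turbulent. ε/D = 3.6e-05/0.0399 = 0.000902; Haaland: 1/√f = -1.8 log₁₀[9.77e-05 + 0.000949] = 5.364, so f = 0.03475.

f ≈ 0.0347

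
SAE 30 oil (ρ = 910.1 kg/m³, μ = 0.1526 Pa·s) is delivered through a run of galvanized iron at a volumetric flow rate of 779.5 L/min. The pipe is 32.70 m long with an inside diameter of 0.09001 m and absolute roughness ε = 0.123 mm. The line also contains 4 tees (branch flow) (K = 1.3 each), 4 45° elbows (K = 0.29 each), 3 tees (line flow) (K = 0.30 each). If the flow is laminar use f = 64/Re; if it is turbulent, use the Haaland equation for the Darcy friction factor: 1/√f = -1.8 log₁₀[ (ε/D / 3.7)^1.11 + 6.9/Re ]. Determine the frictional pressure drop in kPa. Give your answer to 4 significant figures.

Q = 779.5 L/min = 779.5/60000 = 0.01299 m³/s.
Cross-sectional area A = πD²/4 = π(0.09001)²/4 = 0.006363 m²; mean velocity V = Q/A = 0.01299/0.006363 = 2.042 m/s.
Reynolds number Re = ρVD/μ = 910.1 · 2.042 · 0.09001 / 0.153 = 1096.
Re < 2300 → laminar flow, so f = 64/Re = 64/1096 = 0.05839 (the turbulent correlation is not needed).
Total minor-loss coefficient ΣK = 4·1.3 + 4·0.29 + 3·0.3 = 7.26.
ΔP = [f·L/D + ΣK]·(ρV²/2) = [0.05839·32.7/0.09001 + 7.26]·(910.1·2.042²/2) = [21.21 + 7.26]·1897 = 5.401e+04 Pa.
ΔP = 5.401e+04 Pa = 54.01 kPa.

ΔP ≈ 54.01 kPa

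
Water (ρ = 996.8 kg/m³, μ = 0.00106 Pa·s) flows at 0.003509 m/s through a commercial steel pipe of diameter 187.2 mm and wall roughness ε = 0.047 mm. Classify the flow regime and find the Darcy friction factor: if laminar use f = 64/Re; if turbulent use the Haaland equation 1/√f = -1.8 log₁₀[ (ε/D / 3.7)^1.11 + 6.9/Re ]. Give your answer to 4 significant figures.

Re = ρVD/μ = 996.8·0.003509·0.1872/0.00106 = 617.7.
Re < 2300 → laminar, so f = 64/Re = 0.1036 (roughness is irrelevant in laminar flow).

f ≈ 0.1036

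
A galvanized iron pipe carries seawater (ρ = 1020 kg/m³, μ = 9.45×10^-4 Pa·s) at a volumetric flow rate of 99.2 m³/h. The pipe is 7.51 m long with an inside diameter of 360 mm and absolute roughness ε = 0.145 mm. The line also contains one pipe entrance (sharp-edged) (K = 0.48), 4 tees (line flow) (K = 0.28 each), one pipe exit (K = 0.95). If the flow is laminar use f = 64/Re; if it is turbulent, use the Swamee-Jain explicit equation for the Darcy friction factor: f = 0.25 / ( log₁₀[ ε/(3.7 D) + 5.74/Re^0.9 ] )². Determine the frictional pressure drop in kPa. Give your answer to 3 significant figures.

Q = 99.2 m³/h = 99.2/3600 = 0.02756 m³/s.
Cross-sectional area A = πD²/4 = π(0.36)²/4 = 0.1018 m²; mean velocity V = Q/A = 0.02756/0.1018 = 0.2707 m/s.
Reynolds number Re = ρVD/μ = 1020 · 0.2707 · 0.36 / 0.000945 = 1.052e+05.
Re > 4000 → turbulent. Relative roughness ε/D = 0.000145/0.36 = 0.000403. Swamee-Jain: f = 0.25/(log₁₀[0.000403/3.7 + 5.74/1.052e+05^0.9])² = 0.25/(log₁₀[0.000109 + 0.000173])² = 0.25/(-3.549)² = 0.01985.
Total minor-loss coefficient ΣK = 1·0.48 + 4·0.28 + 1·0.95 = 2.55.
ΔP = [f·L/D + ΣK]·(ρV²/2) = [0.01985·7.51/0.36 + 2.55]·(1020·0.2707²/2) = [0.414 + 2.55]·37.38 = 110.8 Pa.
ΔP = 110.8 Pa = 0.111 kPa.

ΔP ≈ 0.111 kPa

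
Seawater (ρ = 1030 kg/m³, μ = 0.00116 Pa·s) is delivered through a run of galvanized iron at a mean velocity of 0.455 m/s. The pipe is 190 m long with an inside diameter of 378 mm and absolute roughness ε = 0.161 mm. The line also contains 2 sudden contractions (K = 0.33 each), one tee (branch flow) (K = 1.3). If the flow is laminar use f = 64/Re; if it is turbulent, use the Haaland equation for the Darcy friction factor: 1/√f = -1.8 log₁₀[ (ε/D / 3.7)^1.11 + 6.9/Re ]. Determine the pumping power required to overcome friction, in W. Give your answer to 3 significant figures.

Reynolds number Re = ρVD/μ = 1030 · 0.455 · 0.378 / 0.00116 = 1.527e+05.
Re > 4000 → turbulent. Relative roughness ε/D = 0.000161/0.378 = 0.000426. Haaland: 1/√f = -1.8 log₁₀[(0.000426/3.7)^1.11 + 6.9/1.527e+05] = -1.8 log₁₀[4.24e-05 + 4.52e-05] = 7.303, so f = 0.01875.
Total minor-loss coefficient ΣK = 2·0.33 + 1·1.3 = 1.96.
ΔP = [f·L/D + ΣK]·(ρV²/2) = [0.01875·190/0.378 + 1.96]·(1030·0.455²/2) = [9.424 + 1.96]·106.6 = 1214 Pa.
Q = V·A = 0.455·0.1122 = 0.05106 m³/s.
Pumping power P = QΔP = 0.05106·1214 = 61.97 W = 62.0 W.

P ≈ 62.0 W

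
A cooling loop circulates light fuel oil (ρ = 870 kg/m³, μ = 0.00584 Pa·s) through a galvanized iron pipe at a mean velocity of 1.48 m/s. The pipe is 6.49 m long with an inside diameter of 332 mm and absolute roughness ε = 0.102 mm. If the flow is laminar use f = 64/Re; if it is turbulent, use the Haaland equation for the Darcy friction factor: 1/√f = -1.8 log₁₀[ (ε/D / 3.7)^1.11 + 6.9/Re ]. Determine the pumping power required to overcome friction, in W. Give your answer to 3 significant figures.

Reynolds number Re = ρVD/μ = 870 · 1.48 · 0.332 / 0.00584 = 7.32e+04.
Re > 4000 → turbulent. Relative roughness ε/D = 0.000102/0.332 = 0.000307. Haaland: 1/√f = -1.8 log₁₀[(0.000307/3.7)^1.11 + 6.9/7.32e+04] = -1.8 log₁₀[2.95e-05 + 9.43e-05] = 7.033, so f = 0.02022.
Darcy-Weisbach: ΔP = f(L/D)(ρV²/2) = 0.02022·(6.49/0.332)·(870·1.48²/2) = 0.02022·19.55·952.8 = 376.6 Pa.
Q = V·A = 1.48·0.08657 = 0.1281 m³/s.
Pumping power P = QΔP = 0.1281·376.6 = 48.25 W = 48.2 W.

P ≈ 48.2 W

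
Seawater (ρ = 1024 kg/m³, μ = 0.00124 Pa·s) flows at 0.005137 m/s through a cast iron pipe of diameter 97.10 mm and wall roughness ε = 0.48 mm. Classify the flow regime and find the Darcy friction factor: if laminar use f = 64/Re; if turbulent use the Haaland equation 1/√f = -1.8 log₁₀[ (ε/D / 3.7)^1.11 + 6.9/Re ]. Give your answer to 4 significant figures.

Re = ρVD/μ = 1024·0.005137·0.0971/0.00124 = 411.9.
Re < 2300 → laminar, so f = 64/Re = 0.1554 (roughness is irrelevant in laminar flow).

f ≈ 0.1554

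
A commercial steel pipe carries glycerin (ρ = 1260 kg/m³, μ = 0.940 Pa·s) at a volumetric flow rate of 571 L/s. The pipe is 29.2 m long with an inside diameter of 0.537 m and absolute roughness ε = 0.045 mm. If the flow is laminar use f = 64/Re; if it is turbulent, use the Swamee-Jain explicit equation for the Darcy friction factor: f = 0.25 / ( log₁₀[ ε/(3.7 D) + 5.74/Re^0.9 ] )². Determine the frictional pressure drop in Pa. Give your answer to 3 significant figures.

Q = 571 L/s = 571/1000 = 0.571 m³/s.
Cross-sectional area A = πD²/4 = π(0.537)²/4 = 0.2265 m²; mean velocity V = Q/A = 0.571/0.2265 = 2.521 m/s.
Reynolds number Re = ρVD/μ = 1260 · 2.521 · 0.537 / 0.94 = 1815.
Re < 2300 → laminar flow, so f = 64/Re = 64/1815 = 0.03527 (the turbulent correlation is not needed).
Darcy-Weisbach: ΔP = f(L/D)(ρV²/2) = 0.03527·(29.2/0.537)·(1260·2.521²/2) = 0.03527·54.38·4004 = 7679 Pa.

ΔP ≈ 7680 Pa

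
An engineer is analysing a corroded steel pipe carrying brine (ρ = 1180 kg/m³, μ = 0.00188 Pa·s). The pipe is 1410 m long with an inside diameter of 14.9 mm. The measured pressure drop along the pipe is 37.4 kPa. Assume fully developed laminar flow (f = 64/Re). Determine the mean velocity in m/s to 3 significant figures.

V ≈ 0.0979 m/s

For laminar flow, f = 64/Re with Re = ρVD/μ, so Darcy-Weisbach reduces to ΔP = 32μLV/D². Solving for V: V = ΔP·D²/(32μL) = 3.74e+04·(0.0149)²/(32·0.00188·1410) = 0.09789 m/s.
Check: Re = ρVD/μ = 1180·0.09789·0.0149/0.00188 = 915.4 < 2300, so the laminar assumption holds.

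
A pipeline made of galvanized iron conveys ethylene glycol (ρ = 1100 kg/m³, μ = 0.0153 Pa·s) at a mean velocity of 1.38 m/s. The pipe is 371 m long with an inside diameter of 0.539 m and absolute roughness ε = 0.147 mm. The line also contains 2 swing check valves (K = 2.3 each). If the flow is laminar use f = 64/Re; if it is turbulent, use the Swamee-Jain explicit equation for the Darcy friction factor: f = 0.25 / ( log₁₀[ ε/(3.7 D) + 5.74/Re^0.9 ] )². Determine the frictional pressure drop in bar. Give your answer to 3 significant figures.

ΔP ≈ 0.204 bar

Reynolds number Re = ρVD/μ = 1100 · 1.38 · 0.539 / 0.0153 = 5.348e+04.
Re > 4000 → turbulent. Relative roughness ε/D = 0.000147/0.539 = 0.000273. Swamee-Jain: f = 0.25/(log₁₀[0.000273/3.7 + 5.74/5.348e+04^0.9])² = 0.25/(log₁₀[7.37e-05 + 0.000319])² = 0.25/(-3.406)² = 0.02155.
Total minor-loss coefficient ΣK = 2·2.3 = 4.6.
ΔP = [f·L/D + ΣK]·(ρV²/2) = [0.02155·371/0.539 + 4.6]·(1100·1.38²/2) = [14.83 + 4.6]·1047 = 2.035e+04 Pa.
ΔP = 2.035e+04 Pa = 0.204 bar.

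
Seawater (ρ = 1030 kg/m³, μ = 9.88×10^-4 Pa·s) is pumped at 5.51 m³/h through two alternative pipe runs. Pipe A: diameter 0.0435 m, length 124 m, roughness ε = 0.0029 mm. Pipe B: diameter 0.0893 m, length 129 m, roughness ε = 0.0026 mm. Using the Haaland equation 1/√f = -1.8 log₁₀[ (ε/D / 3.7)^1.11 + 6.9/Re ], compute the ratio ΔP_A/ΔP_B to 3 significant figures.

ΔP_A/ΔP_B ≈ 29.8

Pipe A: V = Q/A = 0.001531/0.001486 = 1.03 m/s; Re = 4.67e+04; ε/D = 6.67e-05; Haaland → f = 0.02121; ΔP_A = f(L/D)(ρV²/2) = 3.302e+04 Pa.
Pipe B: V = Q/A = 0.001531/0.006263 = 0.2444 m/s; Re = 2.275e+04; ε/D = 2.91e-05; Haaland → f = 0.02498; ΔP_B = f(L/D)(ρV²/2) = 1110 Pa.
ΔP_A/ΔP_B = 3.302e+04/1110 = 29.8.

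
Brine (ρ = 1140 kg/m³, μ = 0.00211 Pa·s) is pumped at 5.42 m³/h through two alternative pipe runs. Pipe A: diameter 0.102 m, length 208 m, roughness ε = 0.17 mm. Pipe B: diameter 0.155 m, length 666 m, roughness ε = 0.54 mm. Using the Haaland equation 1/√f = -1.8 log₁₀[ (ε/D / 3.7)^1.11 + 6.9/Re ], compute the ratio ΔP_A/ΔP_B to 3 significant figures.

Pipe A: V = Q/A = 0.001506/0.008171 = 0.1842 m/s; Re = 1.015e+04; ε/D = 0.00167; Haaland → f = 0.03298; ΔP_A = f(L/D)(ρV²/2) = 1301 Pa.
Pipe B: V = Q/A = 0.001506/0.01887 = 0.07979 m/s; Re = 6682; ε/D = 0.00348; Haaland → f = 0.03847; ΔP_B = f(L/D)(ρV²/2) = 599.8 Pa.
ΔP_A/ΔP_B = 1301/599.8 = 2.17.

ΔP_A/ΔP_B ≈ 2.17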